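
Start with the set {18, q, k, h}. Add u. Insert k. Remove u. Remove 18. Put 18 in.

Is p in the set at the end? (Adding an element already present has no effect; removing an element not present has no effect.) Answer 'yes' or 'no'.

Answer: no

Derivation:
Tracking the set through each operation:
Start: {18, h, k, q}
Event 1 (add u): added. Set: {18, h, k, q, u}
Event 2 (add k): already present, no change. Set: {18, h, k, q, u}
Event 3 (remove u): removed. Set: {18, h, k, q}
Event 4 (remove 18): removed. Set: {h, k, q}
Event 5 (add 18): added. Set: {18, h, k, q}

Final set: {18, h, k, q} (size 4)
p is NOT in the final set.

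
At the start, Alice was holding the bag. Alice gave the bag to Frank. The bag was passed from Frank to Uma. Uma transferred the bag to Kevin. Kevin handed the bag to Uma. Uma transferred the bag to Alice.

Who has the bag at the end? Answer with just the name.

Answer: Alice

Derivation:
Tracking the bag through each event:
Start: Alice has the bag.
After event 1: Frank has the bag.
After event 2: Uma has the bag.
After event 3: Kevin has the bag.
After event 4: Uma has the bag.
After event 5: Alice has the bag.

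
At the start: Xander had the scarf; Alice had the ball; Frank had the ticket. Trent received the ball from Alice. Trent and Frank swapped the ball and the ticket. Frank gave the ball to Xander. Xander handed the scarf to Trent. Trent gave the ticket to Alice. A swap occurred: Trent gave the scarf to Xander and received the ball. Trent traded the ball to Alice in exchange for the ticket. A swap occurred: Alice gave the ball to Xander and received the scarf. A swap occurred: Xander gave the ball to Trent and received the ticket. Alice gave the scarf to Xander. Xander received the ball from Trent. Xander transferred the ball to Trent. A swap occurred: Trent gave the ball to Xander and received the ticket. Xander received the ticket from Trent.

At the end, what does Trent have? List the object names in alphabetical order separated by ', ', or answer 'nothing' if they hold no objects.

Tracking all object holders:
Start: scarf:Xander, ball:Alice, ticket:Frank
Event 1 (give ball: Alice -> Trent). State: scarf:Xander, ball:Trent, ticket:Frank
Event 2 (swap ball<->ticket: now ball:Frank, ticket:Trent). State: scarf:Xander, ball:Frank, ticket:Trent
Event 3 (give ball: Frank -> Xander). State: scarf:Xander, ball:Xander, ticket:Trent
Event 4 (give scarf: Xander -> Trent). State: scarf:Trent, ball:Xander, ticket:Trent
Event 5 (give ticket: Trent -> Alice). State: scarf:Trent, ball:Xander, ticket:Alice
Event 6 (swap scarf<->ball: now scarf:Xander, ball:Trent). State: scarf:Xander, ball:Trent, ticket:Alice
Event 7 (swap ball<->ticket: now ball:Alice, ticket:Trent). State: scarf:Xander, ball:Alice, ticket:Trent
Event 8 (swap ball<->scarf: now ball:Xander, scarf:Alice). State: scarf:Alice, ball:Xander, ticket:Trent
Event 9 (swap ball<->ticket: now ball:Trent, ticket:Xander). State: scarf:Alice, ball:Trent, ticket:Xander
Event 10 (give scarf: Alice -> Xander). State: scarf:Xander, ball:Trent, ticket:Xander
Event 11 (give ball: Trent -> Xander). State: scarf:Xander, ball:Xander, ticket:Xander
Event 12 (give ball: Xander -> Trent). State: scarf:Xander, ball:Trent, ticket:Xander
Event 13 (swap ball<->ticket: now ball:Xander, ticket:Trent). State: scarf:Xander, ball:Xander, ticket:Trent
Event 14 (give ticket: Trent -> Xander). State: scarf:Xander, ball:Xander, ticket:Xander

Final state: scarf:Xander, ball:Xander, ticket:Xander
Trent holds: (nothing).

Answer: nothing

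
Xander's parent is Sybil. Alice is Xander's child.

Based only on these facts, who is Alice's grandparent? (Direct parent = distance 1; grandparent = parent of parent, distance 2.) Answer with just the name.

Answer: Sybil

Derivation:
Reconstructing the parent chain from the given facts:
  Sybil -> Xander -> Alice
(each arrow means 'parent of the next')
Positions in the chain (0 = top):
  position of Sybil: 0
  position of Xander: 1
  position of Alice: 2

Alice is at position 2; the grandparent is 2 steps up the chain, i.e. position 0: Sybil.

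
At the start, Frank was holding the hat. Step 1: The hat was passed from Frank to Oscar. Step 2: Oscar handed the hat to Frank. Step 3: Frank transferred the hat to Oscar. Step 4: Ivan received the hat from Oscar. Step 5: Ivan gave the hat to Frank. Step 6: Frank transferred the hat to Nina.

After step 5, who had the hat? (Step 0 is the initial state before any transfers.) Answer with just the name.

Tracking the hat holder through step 5:
After step 0 (start): Frank
After step 1: Oscar
After step 2: Frank
After step 3: Oscar
After step 4: Ivan
After step 5: Frank

At step 5, the holder is Frank.

Answer: Frank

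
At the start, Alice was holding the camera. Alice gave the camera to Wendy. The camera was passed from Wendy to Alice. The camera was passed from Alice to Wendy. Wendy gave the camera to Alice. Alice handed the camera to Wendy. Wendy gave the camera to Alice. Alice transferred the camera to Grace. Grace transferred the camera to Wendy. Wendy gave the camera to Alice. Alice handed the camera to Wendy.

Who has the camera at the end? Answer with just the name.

Tracking the camera through each event:
Start: Alice has the camera.
After event 1: Wendy has the camera.
After event 2: Alice has the camera.
After event 3: Wendy has the camera.
After event 4: Alice has the camera.
After event 5: Wendy has the camera.
After event 6: Alice has the camera.
After event 7: Grace has the camera.
After event 8: Wendy has the camera.
After event 9: Alice has the camera.
After event 10: Wendy has the camera.

Answer: Wendy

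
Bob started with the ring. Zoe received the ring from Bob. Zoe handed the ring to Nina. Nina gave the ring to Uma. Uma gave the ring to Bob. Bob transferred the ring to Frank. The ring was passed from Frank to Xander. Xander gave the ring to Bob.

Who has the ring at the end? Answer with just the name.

Tracking the ring through each event:
Start: Bob has the ring.
After event 1: Zoe has the ring.
After event 2: Nina has the ring.
After event 3: Uma has the ring.
After event 4: Bob has the ring.
After event 5: Frank has the ring.
After event 6: Xander has the ring.
After event 7: Bob has the ring.

Answer: Bob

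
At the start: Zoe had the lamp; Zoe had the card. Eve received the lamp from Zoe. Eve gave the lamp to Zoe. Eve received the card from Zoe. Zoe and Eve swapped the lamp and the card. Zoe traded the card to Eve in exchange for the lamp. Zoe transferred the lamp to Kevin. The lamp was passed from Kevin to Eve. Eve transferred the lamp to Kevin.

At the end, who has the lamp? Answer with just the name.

Tracking all object holders:
Start: lamp:Zoe, card:Zoe
Event 1 (give lamp: Zoe -> Eve). State: lamp:Eve, card:Zoe
Event 2 (give lamp: Eve -> Zoe). State: lamp:Zoe, card:Zoe
Event 3 (give card: Zoe -> Eve). State: lamp:Zoe, card:Eve
Event 4 (swap lamp<->card: now lamp:Eve, card:Zoe). State: lamp:Eve, card:Zoe
Event 5 (swap card<->lamp: now card:Eve, lamp:Zoe). State: lamp:Zoe, card:Eve
Event 6 (give lamp: Zoe -> Kevin). State: lamp:Kevin, card:Eve
Event 7 (give lamp: Kevin -> Eve). State: lamp:Eve, card:Eve
Event 8 (give lamp: Eve -> Kevin). State: lamp:Kevin, card:Eve

Final state: lamp:Kevin, card:Eve
The lamp is held by Kevin.

Answer: Kevin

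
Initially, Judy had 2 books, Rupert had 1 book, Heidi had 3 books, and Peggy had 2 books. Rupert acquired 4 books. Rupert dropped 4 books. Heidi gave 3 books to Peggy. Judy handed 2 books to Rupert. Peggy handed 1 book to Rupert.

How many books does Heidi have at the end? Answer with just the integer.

Tracking counts step by step:
Start: Judy=2, Rupert=1, Heidi=3, Peggy=2
Event 1 (Rupert +4): Rupert: 1 -> 5. State: Judy=2, Rupert=5, Heidi=3, Peggy=2
Event 2 (Rupert -4): Rupert: 5 -> 1. State: Judy=2, Rupert=1, Heidi=3, Peggy=2
Event 3 (Heidi -> Peggy, 3): Heidi: 3 -> 0, Peggy: 2 -> 5. State: Judy=2, Rupert=1, Heidi=0, Peggy=5
Event 4 (Judy -> Rupert, 2): Judy: 2 -> 0, Rupert: 1 -> 3. State: Judy=0, Rupert=3, Heidi=0, Peggy=5
Event 5 (Peggy -> Rupert, 1): Peggy: 5 -> 4, Rupert: 3 -> 4. State: Judy=0, Rupert=4, Heidi=0, Peggy=4

Heidi's final count: 0

Answer: 0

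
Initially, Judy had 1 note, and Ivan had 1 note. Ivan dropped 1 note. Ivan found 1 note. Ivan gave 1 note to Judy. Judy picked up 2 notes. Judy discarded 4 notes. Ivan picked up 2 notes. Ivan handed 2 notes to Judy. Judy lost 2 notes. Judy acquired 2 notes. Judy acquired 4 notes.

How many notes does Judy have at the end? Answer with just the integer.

Answer: 6

Derivation:
Tracking counts step by step:
Start: Judy=1, Ivan=1
Event 1 (Ivan -1): Ivan: 1 -> 0. State: Judy=1, Ivan=0
Event 2 (Ivan +1): Ivan: 0 -> 1. State: Judy=1, Ivan=1
Event 3 (Ivan -> Judy, 1): Ivan: 1 -> 0, Judy: 1 -> 2. State: Judy=2, Ivan=0
Event 4 (Judy +2): Judy: 2 -> 4. State: Judy=4, Ivan=0
Event 5 (Judy -4): Judy: 4 -> 0. State: Judy=0, Ivan=0
Event 6 (Ivan +2): Ivan: 0 -> 2. State: Judy=0, Ivan=2
Event 7 (Ivan -> Judy, 2): Ivan: 2 -> 0, Judy: 0 -> 2. State: Judy=2, Ivan=0
Event 8 (Judy -2): Judy: 2 -> 0. State: Judy=0, Ivan=0
Event 9 (Judy +2): Judy: 0 -> 2. State: Judy=2, Ivan=0
Event 10 (Judy +4): Judy: 2 -> 6. State: Judy=6, Ivan=0

Judy's final count: 6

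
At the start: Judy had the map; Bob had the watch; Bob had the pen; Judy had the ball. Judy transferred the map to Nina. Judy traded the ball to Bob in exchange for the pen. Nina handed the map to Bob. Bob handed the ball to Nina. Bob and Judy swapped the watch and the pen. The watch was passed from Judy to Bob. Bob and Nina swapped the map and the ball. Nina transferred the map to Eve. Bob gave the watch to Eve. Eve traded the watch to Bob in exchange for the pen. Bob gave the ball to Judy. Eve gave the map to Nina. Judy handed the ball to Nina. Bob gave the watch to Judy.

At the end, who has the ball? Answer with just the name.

Tracking all object holders:
Start: map:Judy, watch:Bob, pen:Bob, ball:Judy
Event 1 (give map: Judy -> Nina). State: map:Nina, watch:Bob, pen:Bob, ball:Judy
Event 2 (swap ball<->pen: now ball:Bob, pen:Judy). State: map:Nina, watch:Bob, pen:Judy, ball:Bob
Event 3 (give map: Nina -> Bob). State: map:Bob, watch:Bob, pen:Judy, ball:Bob
Event 4 (give ball: Bob -> Nina). State: map:Bob, watch:Bob, pen:Judy, ball:Nina
Event 5 (swap watch<->pen: now watch:Judy, pen:Bob). State: map:Bob, watch:Judy, pen:Bob, ball:Nina
Event 6 (give watch: Judy -> Bob). State: map:Bob, watch:Bob, pen:Bob, ball:Nina
Event 7 (swap map<->ball: now map:Nina, ball:Bob). State: map:Nina, watch:Bob, pen:Bob, ball:Bob
Event 8 (give map: Nina -> Eve). State: map:Eve, watch:Bob, pen:Bob, ball:Bob
Event 9 (give watch: Bob -> Eve). State: map:Eve, watch:Eve, pen:Bob, ball:Bob
Event 10 (swap watch<->pen: now watch:Bob, pen:Eve). State: map:Eve, watch:Bob, pen:Eve, ball:Bob
Event 11 (give ball: Bob -> Judy). State: map:Eve, watch:Bob, pen:Eve, ball:Judy
Event 12 (give map: Eve -> Nina). State: map:Nina, watch:Bob, pen:Eve, ball:Judy
Event 13 (give ball: Judy -> Nina). State: map:Nina, watch:Bob, pen:Eve, ball:Nina
Event 14 (give watch: Bob -> Judy). State: map:Nina, watch:Judy, pen:Eve, ball:Nina

Final state: map:Nina, watch:Judy, pen:Eve, ball:Nina
The ball is held by Nina.

Answer: Nina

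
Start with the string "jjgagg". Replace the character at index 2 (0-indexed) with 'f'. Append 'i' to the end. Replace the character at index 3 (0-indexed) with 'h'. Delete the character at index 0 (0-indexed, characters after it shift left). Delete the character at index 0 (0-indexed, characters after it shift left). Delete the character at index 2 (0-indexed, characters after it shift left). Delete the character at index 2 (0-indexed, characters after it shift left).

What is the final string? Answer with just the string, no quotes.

Answer: fhi

Derivation:
Applying each edit step by step:
Start: "jjgagg"
Op 1 (replace idx 2: 'g' -> 'f'): "jjgagg" -> "jjfagg"
Op 2 (append 'i'): "jjfagg" -> "jjfaggi"
Op 3 (replace idx 3: 'a' -> 'h'): "jjfaggi" -> "jjfhggi"
Op 4 (delete idx 0 = 'j'): "jjfhggi" -> "jfhggi"
Op 5 (delete idx 0 = 'j'): "jfhggi" -> "fhggi"
Op 6 (delete idx 2 = 'g'): "fhggi" -> "fhgi"
Op 7 (delete idx 2 = 'g'): "fhgi" -> "fhi"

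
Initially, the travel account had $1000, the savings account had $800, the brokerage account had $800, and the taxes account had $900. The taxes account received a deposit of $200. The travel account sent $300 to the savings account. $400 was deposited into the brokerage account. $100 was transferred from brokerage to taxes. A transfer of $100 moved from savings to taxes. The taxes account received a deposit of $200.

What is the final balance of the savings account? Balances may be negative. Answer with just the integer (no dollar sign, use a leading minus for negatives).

Tracking account balances step by step:
Start: travel=1000, savings=800, brokerage=800, taxes=900
Event 1 (deposit 200 to taxes): taxes: 900 + 200 = 1100. Balances: travel=1000, savings=800, brokerage=800, taxes=1100
Event 2 (transfer 300 travel -> savings): travel: 1000 - 300 = 700, savings: 800 + 300 = 1100. Balances: travel=700, savings=1100, brokerage=800, taxes=1100
Event 3 (deposit 400 to brokerage): brokerage: 800 + 400 = 1200. Balances: travel=700, savings=1100, brokerage=1200, taxes=1100
Event 4 (transfer 100 brokerage -> taxes): brokerage: 1200 - 100 = 1100, taxes: 1100 + 100 = 1200. Balances: travel=700, savings=1100, brokerage=1100, taxes=1200
Event 5 (transfer 100 savings -> taxes): savings: 1100 - 100 = 1000, taxes: 1200 + 100 = 1300. Balances: travel=700, savings=1000, brokerage=1100, taxes=1300
Event 6 (deposit 200 to taxes): taxes: 1300 + 200 = 1500. Balances: travel=700, savings=1000, brokerage=1100, taxes=1500

Final balance of savings: 1000

Answer: 1000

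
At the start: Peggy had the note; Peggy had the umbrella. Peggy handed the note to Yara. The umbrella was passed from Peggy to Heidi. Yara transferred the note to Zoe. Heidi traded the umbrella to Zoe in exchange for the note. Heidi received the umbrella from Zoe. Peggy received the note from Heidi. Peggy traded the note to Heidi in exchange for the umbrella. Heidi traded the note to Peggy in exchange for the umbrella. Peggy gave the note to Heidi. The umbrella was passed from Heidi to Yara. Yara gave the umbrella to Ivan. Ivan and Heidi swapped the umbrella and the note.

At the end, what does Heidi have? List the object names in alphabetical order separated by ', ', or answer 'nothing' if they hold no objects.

Tracking all object holders:
Start: note:Peggy, umbrella:Peggy
Event 1 (give note: Peggy -> Yara). State: note:Yara, umbrella:Peggy
Event 2 (give umbrella: Peggy -> Heidi). State: note:Yara, umbrella:Heidi
Event 3 (give note: Yara -> Zoe). State: note:Zoe, umbrella:Heidi
Event 4 (swap umbrella<->note: now umbrella:Zoe, note:Heidi). State: note:Heidi, umbrella:Zoe
Event 5 (give umbrella: Zoe -> Heidi). State: note:Heidi, umbrella:Heidi
Event 6 (give note: Heidi -> Peggy). State: note:Peggy, umbrella:Heidi
Event 7 (swap note<->umbrella: now note:Heidi, umbrella:Peggy). State: note:Heidi, umbrella:Peggy
Event 8 (swap note<->umbrella: now note:Peggy, umbrella:Heidi). State: note:Peggy, umbrella:Heidi
Event 9 (give note: Peggy -> Heidi). State: note:Heidi, umbrella:Heidi
Event 10 (give umbrella: Heidi -> Yara). State: note:Heidi, umbrella:Yara
Event 11 (give umbrella: Yara -> Ivan). State: note:Heidi, umbrella:Ivan
Event 12 (swap umbrella<->note: now umbrella:Heidi, note:Ivan). State: note:Ivan, umbrella:Heidi

Final state: note:Ivan, umbrella:Heidi
Heidi holds: umbrella.

Answer: umbrella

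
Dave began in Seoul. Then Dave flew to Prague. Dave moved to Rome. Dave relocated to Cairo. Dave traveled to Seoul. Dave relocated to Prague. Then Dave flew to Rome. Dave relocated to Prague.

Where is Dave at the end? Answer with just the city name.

Tracking Dave's location:
Start: Dave is in Seoul.
After move 1: Seoul -> Prague. Dave is in Prague.
After move 2: Prague -> Rome. Dave is in Rome.
After move 3: Rome -> Cairo. Dave is in Cairo.
After move 4: Cairo -> Seoul. Dave is in Seoul.
After move 5: Seoul -> Prague. Dave is in Prague.
After move 6: Prague -> Rome. Dave is in Rome.
After move 7: Rome -> Prague. Dave is in Prague.

Answer: Prague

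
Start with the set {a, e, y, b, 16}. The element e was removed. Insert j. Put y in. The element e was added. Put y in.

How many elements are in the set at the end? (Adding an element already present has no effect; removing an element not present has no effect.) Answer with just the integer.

Tracking the set through each operation:
Start: {16, a, b, e, y}
Event 1 (remove e): removed. Set: {16, a, b, y}
Event 2 (add j): added. Set: {16, a, b, j, y}
Event 3 (add y): already present, no change. Set: {16, a, b, j, y}
Event 4 (add e): added. Set: {16, a, b, e, j, y}
Event 5 (add y): already present, no change. Set: {16, a, b, e, j, y}

Final set: {16, a, b, e, j, y} (size 6)

Answer: 6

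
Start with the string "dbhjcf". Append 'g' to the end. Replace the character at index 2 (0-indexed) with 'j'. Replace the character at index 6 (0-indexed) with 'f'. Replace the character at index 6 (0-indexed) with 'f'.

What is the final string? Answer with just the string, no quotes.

Answer: dbjjcff

Derivation:
Applying each edit step by step:
Start: "dbhjcf"
Op 1 (append 'g'): "dbhjcf" -> "dbhjcfg"
Op 2 (replace idx 2: 'h' -> 'j'): "dbhjcfg" -> "dbjjcfg"
Op 3 (replace idx 6: 'g' -> 'f'): "dbjjcfg" -> "dbjjcff"
Op 4 (replace idx 6: 'f' -> 'f'): "dbjjcff" -> "dbjjcff"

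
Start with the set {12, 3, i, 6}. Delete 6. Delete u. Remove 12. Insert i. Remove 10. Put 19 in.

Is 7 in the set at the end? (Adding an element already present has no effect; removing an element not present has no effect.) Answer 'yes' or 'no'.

Tracking the set through each operation:
Start: {12, 3, 6, i}
Event 1 (remove 6): removed. Set: {12, 3, i}
Event 2 (remove u): not present, no change. Set: {12, 3, i}
Event 3 (remove 12): removed. Set: {3, i}
Event 4 (add i): already present, no change. Set: {3, i}
Event 5 (remove 10): not present, no change. Set: {3, i}
Event 6 (add 19): added. Set: {19, 3, i}

Final set: {19, 3, i} (size 3)
7 is NOT in the final set.

Answer: no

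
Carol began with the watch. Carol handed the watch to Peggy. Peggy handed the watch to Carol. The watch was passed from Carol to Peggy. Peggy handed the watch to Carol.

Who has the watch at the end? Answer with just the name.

Answer: Carol

Derivation:
Tracking the watch through each event:
Start: Carol has the watch.
After event 1: Peggy has the watch.
After event 2: Carol has the watch.
After event 3: Peggy has the watch.
After event 4: Carol has the watch.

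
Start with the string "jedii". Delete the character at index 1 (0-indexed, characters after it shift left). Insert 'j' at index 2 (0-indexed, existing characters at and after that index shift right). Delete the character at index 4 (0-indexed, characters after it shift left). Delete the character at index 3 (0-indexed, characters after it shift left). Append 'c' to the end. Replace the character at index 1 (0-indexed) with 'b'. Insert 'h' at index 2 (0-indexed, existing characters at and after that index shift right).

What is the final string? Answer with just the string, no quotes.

Answer: jbhjc

Derivation:
Applying each edit step by step:
Start: "jedii"
Op 1 (delete idx 1 = 'e'): "jedii" -> "jdii"
Op 2 (insert 'j' at idx 2): "jdii" -> "jdjii"
Op 3 (delete idx 4 = 'i'): "jdjii" -> "jdji"
Op 4 (delete idx 3 = 'i'): "jdji" -> "jdj"
Op 5 (append 'c'): "jdj" -> "jdjc"
Op 6 (replace idx 1: 'd' -> 'b'): "jdjc" -> "jbjc"
Op 7 (insert 'h' at idx 2): "jbjc" -> "jbhjc"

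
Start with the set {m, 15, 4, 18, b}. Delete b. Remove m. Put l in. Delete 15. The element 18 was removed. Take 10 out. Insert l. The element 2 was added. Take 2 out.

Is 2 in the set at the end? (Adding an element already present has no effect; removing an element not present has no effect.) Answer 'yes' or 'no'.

Tracking the set through each operation:
Start: {15, 18, 4, b, m}
Event 1 (remove b): removed. Set: {15, 18, 4, m}
Event 2 (remove m): removed. Set: {15, 18, 4}
Event 3 (add l): added. Set: {15, 18, 4, l}
Event 4 (remove 15): removed. Set: {18, 4, l}
Event 5 (remove 18): removed. Set: {4, l}
Event 6 (remove 10): not present, no change. Set: {4, l}
Event 7 (add l): already present, no change. Set: {4, l}
Event 8 (add 2): added. Set: {2, 4, l}
Event 9 (remove 2): removed. Set: {4, l}

Final set: {4, l} (size 2)
2 is NOT in the final set.

Answer: no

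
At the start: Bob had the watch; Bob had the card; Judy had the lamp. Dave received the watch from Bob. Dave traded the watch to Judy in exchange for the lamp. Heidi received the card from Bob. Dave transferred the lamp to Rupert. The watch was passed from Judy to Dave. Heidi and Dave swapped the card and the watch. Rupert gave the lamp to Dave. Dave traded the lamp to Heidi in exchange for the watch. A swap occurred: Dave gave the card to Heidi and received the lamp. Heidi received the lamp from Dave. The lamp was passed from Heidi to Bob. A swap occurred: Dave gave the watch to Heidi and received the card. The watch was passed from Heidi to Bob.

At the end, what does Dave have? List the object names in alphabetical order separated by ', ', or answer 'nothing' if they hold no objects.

Answer: card

Derivation:
Tracking all object holders:
Start: watch:Bob, card:Bob, lamp:Judy
Event 1 (give watch: Bob -> Dave). State: watch:Dave, card:Bob, lamp:Judy
Event 2 (swap watch<->lamp: now watch:Judy, lamp:Dave). State: watch:Judy, card:Bob, lamp:Dave
Event 3 (give card: Bob -> Heidi). State: watch:Judy, card:Heidi, lamp:Dave
Event 4 (give lamp: Dave -> Rupert). State: watch:Judy, card:Heidi, lamp:Rupert
Event 5 (give watch: Judy -> Dave). State: watch:Dave, card:Heidi, lamp:Rupert
Event 6 (swap card<->watch: now card:Dave, watch:Heidi). State: watch:Heidi, card:Dave, lamp:Rupert
Event 7 (give lamp: Rupert -> Dave). State: watch:Heidi, card:Dave, lamp:Dave
Event 8 (swap lamp<->watch: now lamp:Heidi, watch:Dave). State: watch:Dave, card:Dave, lamp:Heidi
Event 9 (swap card<->lamp: now card:Heidi, lamp:Dave). State: watch:Dave, card:Heidi, lamp:Dave
Event 10 (give lamp: Dave -> Heidi). State: watch:Dave, card:Heidi, lamp:Heidi
Event 11 (give lamp: Heidi -> Bob). State: watch:Dave, card:Heidi, lamp:Bob
Event 12 (swap watch<->card: now watch:Heidi, card:Dave). State: watch:Heidi, card:Dave, lamp:Bob
Event 13 (give watch: Heidi -> Bob). State: watch:Bob, card:Dave, lamp:Bob

Final state: watch:Bob, card:Dave, lamp:Bob
Dave holds: card.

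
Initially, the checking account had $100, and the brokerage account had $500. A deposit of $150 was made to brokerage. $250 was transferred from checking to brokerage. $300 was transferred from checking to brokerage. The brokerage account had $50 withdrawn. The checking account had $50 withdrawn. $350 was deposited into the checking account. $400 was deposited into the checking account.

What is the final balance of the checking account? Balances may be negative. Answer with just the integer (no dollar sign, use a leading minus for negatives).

Answer: 250

Derivation:
Tracking account balances step by step:
Start: checking=100, brokerage=500
Event 1 (deposit 150 to brokerage): brokerage: 500 + 150 = 650. Balances: checking=100, brokerage=650
Event 2 (transfer 250 checking -> brokerage): checking: 100 - 250 = -150, brokerage: 650 + 250 = 900. Balances: checking=-150, brokerage=900
Event 3 (transfer 300 checking -> brokerage): checking: -150 - 300 = -450, brokerage: 900 + 300 = 1200. Balances: checking=-450, brokerage=1200
Event 4 (withdraw 50 from brokerage): brokerage: 1200 - 50 = 1150. Balances: checking=-450, brokerage=1150
Event 5 (withdraw 50 from checking): checking: -450 - 50 = -500. Balances: checking=-500, brokerage=1150
Event 6 (deposit 350 to checking): checking: -500 + 350 = -150. Balances: checking=-150, brokerage=1150
Event 7 (deposit 400 to checking): checking: -150 + 400 = 250. Balances: checking=250, brokerage=1150

Final balance of checking: 250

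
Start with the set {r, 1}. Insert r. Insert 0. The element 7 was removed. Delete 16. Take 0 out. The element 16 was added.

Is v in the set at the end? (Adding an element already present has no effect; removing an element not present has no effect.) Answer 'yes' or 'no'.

Answer: no

Derivation:
Tracking the set through each operation:
Start: {1, r}
Event 1 (add r): already present, no change. Set: {1, r}
Event 2 (add 0): added. Set: {0, 1, r}
Event 3 (remove 7): not present, no change. Set: {0, 1, r}
Event 4 (remove 16): not present, no change. Set: {0, 1, r}
Event 5 (remove 0): removed. Set: {1, r}
Event 6 (add 16): added. Set: {1, 16, r}

Final set: {1, 16, r} (size 3)
v is NOT in the final set.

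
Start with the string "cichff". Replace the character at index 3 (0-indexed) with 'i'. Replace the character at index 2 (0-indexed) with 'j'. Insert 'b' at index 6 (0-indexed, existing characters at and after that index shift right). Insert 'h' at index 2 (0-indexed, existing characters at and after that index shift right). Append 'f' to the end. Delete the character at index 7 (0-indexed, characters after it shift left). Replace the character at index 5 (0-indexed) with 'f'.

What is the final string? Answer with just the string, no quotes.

Applying each edit step by step:
Start: "cichff"
Op 1 (replace idx 3: 'h' -> 'i'): "cichff" -> "ciciff"
Op 2 (replace idx 2: 'c' -> 'j'): "ciciff" -> "cijiff"
Op 3 (insert 'b' at idx 6): "cijiff" -> "cijiffb"
Op 4 (insert 'h' at idx 2): "cijiffb" -> "cihjiffb"
Op 5 (append 'f'): "cihjiffb" -> "cihjiffbf"
Op 6 (delete idx 7 = 'b'): "cihjiffbf" -> "cihjifff"
Op 7 (replace idx 5: 'f' -> 'f'): "cihjifff" -> "cihjifff"

Answer: cihjifff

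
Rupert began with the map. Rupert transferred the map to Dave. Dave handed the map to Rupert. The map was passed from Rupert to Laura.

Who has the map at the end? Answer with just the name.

Answer: Laura

Derivation:
Tracking the map through each event:
Start: Rupert has the map.
After event 1: Dave has the map.
After event 2: Rupert has the map.
After event 3: Laura has the map.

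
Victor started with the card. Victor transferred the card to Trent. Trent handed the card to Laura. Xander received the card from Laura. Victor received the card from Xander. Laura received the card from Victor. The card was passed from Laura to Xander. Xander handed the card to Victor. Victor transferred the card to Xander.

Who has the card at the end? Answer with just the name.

Answer: Xander

Derivation:
Tracking the card through each event:
Start: Victor has the card.
After event 1: Trent has the card.
After event 2: Laura has the card.
After event 3: Xander has the card.
After event 4: Victor has the card.
After event 5: Laura has the card.
After event 6: Xander has the card.
After event 7: Victor has the card.
After event 8: Xander has the card.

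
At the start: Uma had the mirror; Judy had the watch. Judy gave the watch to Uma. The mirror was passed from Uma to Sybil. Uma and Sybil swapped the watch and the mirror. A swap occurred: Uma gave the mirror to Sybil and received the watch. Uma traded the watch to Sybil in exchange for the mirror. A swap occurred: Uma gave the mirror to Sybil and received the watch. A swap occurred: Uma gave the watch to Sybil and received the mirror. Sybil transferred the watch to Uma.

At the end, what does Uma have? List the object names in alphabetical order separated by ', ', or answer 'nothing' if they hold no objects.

Answer: mirror, watch

Derivation:
Tracking all object holders:
Start: mirror:Uma, watch:Judy
Event 1 (give watch: Judy -> Uma). State: mirror:Uma, watch:Uma
Event 2 (give mirror: Uma -> Sybil). State: mirror:Sybil, watch:Uma
Event 3 (swap watch<->mirror: now watch:Sybil, mirror:Uma). State: mirror:Uma, watch:Sybil
Event 4 (swap mirror<->watch: now mirror:Sybil, watch:Uma). State: mirror:Sybil, watch:Uma
Event 5 (swap watch<->mirror: now watch:Sybil, mirror:Uma). State: mirror:Uma, watch:Sybil
Event 6 (swap mirror<->watch: now mirror:Sybil, watch:Uma). State: mirror:Sybil, watch:Uma
Event 7 (swap watch<->mirror: now watch:Sybil, mirror:Uma). State: mirror:Uma, watch:Sybil
Event 8 (give watch: Sybil -> Uma). State: mirror:Uma, watch:Uma

Final state: mirror:Uma, watch:Uma
Uma holds: mirror, watch.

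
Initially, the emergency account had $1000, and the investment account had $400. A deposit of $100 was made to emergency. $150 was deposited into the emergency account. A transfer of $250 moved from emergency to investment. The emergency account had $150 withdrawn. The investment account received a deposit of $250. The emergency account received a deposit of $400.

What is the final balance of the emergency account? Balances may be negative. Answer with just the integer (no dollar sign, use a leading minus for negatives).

Answer: 1250

Derivation:
Tracking account balances step by step:
Start: emergency=1000, investment=400
Event 1 (deposit 100 to emergency): emergency: 1000 + 100 = 1100. Balances: emergency=1100, investment=400
Event 2 (deposit 150 to emergency): emergency: 1100 + 150 = 1250. Balances: emergency=1250, investment=400
Event 3 (transfer 250 emergency -> investment): emergency: 1250 - 250 = 1000, investment: 400 + 250 = 650. Balances: emergency=1000, investment=650
Event 4 (withdraw 150 from emergency): emergency: 1000 - 150 = 850. Balances: emergency=850, investment=650
Event 5 (deposit 250 to investment): investment: 650 + 250 = 900. Balances: emergency=850, investment=900
Event 6 (deposit 400 to emergency): emergency: 850 + 400 = 1250. Balances: emergency=1250, investment=900

Final balance of emergency: 1250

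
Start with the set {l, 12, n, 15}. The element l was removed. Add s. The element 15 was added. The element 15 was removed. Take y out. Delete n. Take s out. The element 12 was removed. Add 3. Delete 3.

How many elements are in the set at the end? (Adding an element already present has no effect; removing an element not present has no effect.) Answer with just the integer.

Tracking the set through each operation:
Start: {12, 15, l, n}
Event 1 (remove l): removed. Set: {12, 15, n}
Event 2 (add s): added. Set: {12, 15, n, s}
Event 3 (add 15): already present, no change. Set: {12, 15, n, s}
Event 4 (remove 15): removed. Set: {12, n, s}
Event 5 (remove y): not present, no change. Set: {12, n, s}
Event 6 (remove n): removed. Set: {12, s}
Event 7 (remove s): removed. Set: {12}
Event 8 (remove 12): removed. Set: {}
Event 9 (add 3): added. Set: {3}
Event 10 (remove 3): removed. Set: {}

Final set: {} (size 0)

Answer: 0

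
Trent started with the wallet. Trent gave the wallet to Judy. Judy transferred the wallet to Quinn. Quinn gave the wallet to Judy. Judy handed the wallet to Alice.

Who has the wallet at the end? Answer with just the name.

Answer: Alice

Derivation:
Tracking the wallet through each event:
Start: Trent has the wallet.
After event 1: Judy has the wallet.
After event 2: Quinn has the wallet.
After event 3: Judy has the wallet.
After event 4: Alice has the wallet.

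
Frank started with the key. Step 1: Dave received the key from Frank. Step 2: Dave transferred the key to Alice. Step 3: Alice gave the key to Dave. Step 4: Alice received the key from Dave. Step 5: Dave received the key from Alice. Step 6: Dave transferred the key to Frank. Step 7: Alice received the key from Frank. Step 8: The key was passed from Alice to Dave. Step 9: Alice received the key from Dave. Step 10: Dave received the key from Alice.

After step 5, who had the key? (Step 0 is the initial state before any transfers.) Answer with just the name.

Tracking the key holder through step 5:
After step 0 (start): Frank
After step 1: Dave
After step 2: Alice
After step 3: Dave
After step 4: Alice
After step 5: Dave

At step 5, the holder is Dave.

Answer: Dave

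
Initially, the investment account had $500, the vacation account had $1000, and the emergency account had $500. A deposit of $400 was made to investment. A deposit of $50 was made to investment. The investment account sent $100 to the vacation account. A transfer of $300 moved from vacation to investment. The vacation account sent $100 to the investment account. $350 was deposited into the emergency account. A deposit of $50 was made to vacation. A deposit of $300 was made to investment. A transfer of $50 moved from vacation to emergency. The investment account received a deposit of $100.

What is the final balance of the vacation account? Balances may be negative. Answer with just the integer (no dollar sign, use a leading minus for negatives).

Tracking account balances step by step:
Start: investment=500, vacation=1000, emergency=500
Event 1 (deposit 400 to investment): investment: 500 + 400 = 900. Balances: investment=900, vacation=1000, emergency=500
Event 2 (deposit 50 to investment): investment: 900 + 50 = 950. Balances: investment=950, vacation=1000, emergency=500
Event 3 (transfer 100 investment -> vacation): investment: 950 - 100 = 850, vacation: 1000 + 100 = 1100. Balances: investment=850, vacation=1100, emergency=500
Event 4 (transfer 300 vacation -> investment): vacation: 1100 - 300 = 800, investment: 850 + 300 = 1150. Balances: investment=1150, vacation=800, emergency=500
Event 5 (transfer 100 vacation -> investment): vacation: 800 - 100 = 700, investment: 1150 + 100 = 1250. Balances: investment=1250, vacation=700, emergency=500
Event 6 (deposit 350 to emergency): emergency: 500 + 350 = 850. Balances: investment=1250, vacation=700, emergency=850
Event 7 (deposit 50 to vacation): vacation: 700 + 50 = 750. Balances: investment=1250, vacation=750, emergency=850
Event 8 (deposit 300 to investment): investment: 1250 + 300 = 1550. Balances: investment=1550, vacation=750, emergency=850
Event 9 (transfer 50 vacation -> emergency): vacation: 750 - 50 = 700, emergency: 850 + 50 = 900. Balances: investment=1550, vacation=700, emergency=900
Event 10 (deposit 100 to investment): investment: 1550 + 100 = 1650. Balances: investment=1650, vacation=700, emergency=900

Final balance of vacation: 700

Answer: 700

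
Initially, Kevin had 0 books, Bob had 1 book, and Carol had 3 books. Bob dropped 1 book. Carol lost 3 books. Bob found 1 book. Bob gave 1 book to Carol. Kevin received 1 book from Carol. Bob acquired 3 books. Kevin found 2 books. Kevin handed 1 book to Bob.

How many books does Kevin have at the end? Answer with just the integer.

Answer: 2

Derivation:
Tracking counts step by step:
Start: Kevin=0, Bob=1, Carol=3
Event 1 (Bob -1): Bob: 1 -> 0. State: Kevin=0, Bob=0, Carol=3
Event 2 (Carol -3): Carol: 3 -> 0. State: Kevin=0, Bob=0, Carol=0
Event 3 (Bob +1): Bob: 0 -> 1. State: Kevin=0, Bob=1, Carol=0
Event 4 (Bob -> Carol, 1): Bob: 1 -> 0, Carol: 0 -> 1. State: Kevin=0, Bob=0, Carol=1
Event 5 (Carol -> Kevin, 1): Carol: 1 -> 0, Kevin: 0 -> 1. State: Kevin=1, Bob=0, Carol=0
Event 6 (Bob +3): Bob: 0 -> 3. State: Kevin=1, Bob=3, Carol=0
Event 7 (Kevin +2): Kevin: 1 -> 3. State: Kevin=3, Bob=3, Carol=0
Event 8 (Kevin -> Bob, 1): Kevin: 3 -> 2, Bob: 3 -> 4. State: Kevin=2, Bob=4, Carol=0

Kevin's final count: 2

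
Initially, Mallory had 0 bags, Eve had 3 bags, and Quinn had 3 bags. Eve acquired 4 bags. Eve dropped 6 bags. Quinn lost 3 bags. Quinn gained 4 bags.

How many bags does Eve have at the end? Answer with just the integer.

Answer: 1

Derivation:
Tracking counts step by step:
Start: Mallory=0, Eve=3, Quinn=3
Event 1 (Eve +4): Eve: 3 -> 7. State: Mallory=0, Eve=7, Quinn=3
Event 2 (Eve -6): Eve: 7 -> 1. State: Mallory=0, Eve=1, Quinn=3
Event 3 (Quinn -3): Quinn: 3 -> 0. State: Mallory=0, Eve=1, Quinn=0
Event 4 (Quinn +4): Quinn: 0 -> 4. State: Mallory=0, Eve=1, Quinn=4

Eve's final count: 1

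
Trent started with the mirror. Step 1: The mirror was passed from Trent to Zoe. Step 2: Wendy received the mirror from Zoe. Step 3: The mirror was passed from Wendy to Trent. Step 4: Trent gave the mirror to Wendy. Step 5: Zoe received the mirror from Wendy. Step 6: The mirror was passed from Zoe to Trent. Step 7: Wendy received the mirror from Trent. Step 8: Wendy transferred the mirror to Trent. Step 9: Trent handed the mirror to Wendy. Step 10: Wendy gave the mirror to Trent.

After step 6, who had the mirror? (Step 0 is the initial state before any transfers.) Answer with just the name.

Answer: Trent

Derivation:
Tracking the mirror holder through step 6:
After step 0 (start): Trent
After step 1: Zoe
After step 2: Wendy
After step 3: Trent
After step 4: Wendy
After step 5: Zoe
After step 6: Trent

At step 6, the holder is Trent.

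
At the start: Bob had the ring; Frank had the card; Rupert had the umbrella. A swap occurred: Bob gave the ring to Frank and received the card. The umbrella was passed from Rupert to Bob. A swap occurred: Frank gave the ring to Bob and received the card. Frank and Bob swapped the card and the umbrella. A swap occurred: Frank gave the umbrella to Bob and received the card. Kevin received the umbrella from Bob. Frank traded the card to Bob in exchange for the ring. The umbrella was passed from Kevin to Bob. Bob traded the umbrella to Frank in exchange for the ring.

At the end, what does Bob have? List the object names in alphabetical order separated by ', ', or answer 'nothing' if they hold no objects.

Tracking all object holders:
Start: ring:Bob, card:Frank, umbrella:Rupert
Event 1 (swap ring<->card: now ring:Frank, card:Bob). State: ring:Frank, card:Bob, umbrella:Rupert
Event 2 (give umbrella: Rupert -> Bob). State: ring:Frank, card:Bob, umbrella:Bob
Event 3 (swap ring<->card: now ring:Bob, card:Frank). State: ring:Bob, card:Frank, umbrella:Bob
Event 4 (swap card<->umbrella: now card:Bob, umbrella:Frank). State: ring:Bob, card:Bob, umbrella:Frank
Event 5 (swap umbrella<->card: now umbrella:Bob, card:Frank). State: ring:Bob, card:Frank, umbrella:Bob
Event 6 (give umbrella: Bob -> Kevin). State: ring:Bob, card:Frank, umbrella:Kevin
Event 7 (swap card<->ring: now card:Bob, ring:Frank). State: ring:Frank, card:Bob, umbrella:Kevin
Event 8 (give umbrella: Kevin -> Bob). State: ring:Frank, card:Bob, umbrella:Bob
Event 9 (swap umbrella<->ring: now umbrella:Frank, ring:Bob). State: ring:Bob, card:Bob, umbrella:Frank

Final state: ring:Bob, card:Bob, umbrella:Frank
Bob holds: card, ring.

Answer: card, ring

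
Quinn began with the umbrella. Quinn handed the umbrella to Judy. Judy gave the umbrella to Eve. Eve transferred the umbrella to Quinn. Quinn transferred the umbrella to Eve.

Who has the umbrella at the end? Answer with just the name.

Tracking the umbrella through each event:
Start: Quinn has the umbrella.
After event 1: Judy has the umbrella.
After event 2: Eve has the umbrella.
After event 3: Quinn has the umbrella.
After event 4: Eve has the umbrella.

Answer: Eve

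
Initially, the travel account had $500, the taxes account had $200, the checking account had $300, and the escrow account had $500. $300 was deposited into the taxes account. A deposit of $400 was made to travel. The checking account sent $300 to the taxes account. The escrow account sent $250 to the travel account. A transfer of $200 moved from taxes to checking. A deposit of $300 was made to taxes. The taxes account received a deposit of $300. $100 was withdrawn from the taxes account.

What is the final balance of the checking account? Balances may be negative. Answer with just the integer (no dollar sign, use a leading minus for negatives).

Answer: 200

Derivation:
Tracking account balances step by step:
Start: travel=500, taxes=200, checking=300, escrow=500
Event 1 (deposit 300 to taxes): taxes: 200 + 300 = 500. Balances: travel=500, taxes=500, checking=300, escrow=500
Event 2 (deposit 400 to travel): travel: 500 + 400 = 900. Balances: travel=900, taxes=500, checking=300, escrow=500
Event 3 (transfer 300 checking -> taxes): checking: 300 - 300 = 0, taxes: 500 + 300 = 800. Balances: travel=900, taxes=800, checking=0, escrow=500
Event 4 (transfer 250 escrow -> travel): escrow: 500 - 250 = 250, travel: 900 + 250 = 1150. Balances: travel=1150, taxes=800, checking=0, escrow=250
Event 5 (transfer 200 taxes -> checking): taxes: 800 - 200 = 600, checking: 0 + 200 = 200. Balances: travel=1150, taxes=600, checking=200, escrow=250
Event 6 (deposit 300 to taxes): taxes: 600 + 300 = 900. Balances: travel=1150, taxes=900, checking=200, escrow=250
Event 7 (deposit 300 to taxes): taxes: 900 + 300 = 1200. Balances: travel=1150, taxes=1200, checking=200, escrow=250
Event 8 (withdraw 100 from taxes): taxes: 1200 - 100 = 1100. Balances: travel=1150, taxes=1100, checking=200, escrow=250

Final balance of checking: 200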